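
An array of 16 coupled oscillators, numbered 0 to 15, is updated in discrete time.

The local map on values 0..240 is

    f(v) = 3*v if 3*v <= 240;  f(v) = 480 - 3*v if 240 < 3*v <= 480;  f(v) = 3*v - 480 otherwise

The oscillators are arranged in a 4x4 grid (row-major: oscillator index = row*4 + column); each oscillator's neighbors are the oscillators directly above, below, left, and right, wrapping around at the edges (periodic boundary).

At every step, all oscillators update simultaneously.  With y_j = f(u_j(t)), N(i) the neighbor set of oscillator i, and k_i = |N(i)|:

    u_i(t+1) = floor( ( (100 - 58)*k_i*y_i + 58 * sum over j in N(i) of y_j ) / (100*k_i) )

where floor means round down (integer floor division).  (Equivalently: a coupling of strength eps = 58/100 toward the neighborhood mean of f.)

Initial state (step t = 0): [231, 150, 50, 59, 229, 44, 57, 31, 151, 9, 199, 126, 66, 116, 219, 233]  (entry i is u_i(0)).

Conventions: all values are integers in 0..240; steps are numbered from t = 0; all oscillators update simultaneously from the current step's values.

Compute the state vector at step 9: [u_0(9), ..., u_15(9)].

Answer: [158, 149, 137, 128, 171, 164, 203, 198, 188, 180, 209, 204, 175, 163, 137, 129]

Derivation:
t=0: [231, 150, 50, 59, 229, 44, 57, 31, 151, 9, 199, 126, 66, 116, 219, 233]
t=1: [178, 103, 143, 172, 154, 118, 143, 134, 88, 70, 118, 108, 168, 118, 163, 186]
t=2: [58, 123, 60, 52, 76, 118, 76, 70, 149, 174, 114, 137, 78, 112, 59, 65]
t=3: [178, 137, 173, 175, 174, 141, 190, 186, 96, 81, 132, 112, 177, 142, 169, 174]
t=4: [52, 58, 49, 49, 72, 87, 75, 79, 149, 155, 107, 117, 71, 78, 43, 56]
t=5: [174, 182, 159, 164, 184, 183, 204, 203, 96, 99, 138, 140, 175, 175, 156, 160]
t=6: [45, 50, 33, 30, 92, 94, 94, 94, 132, 130, 83, 81, 59, 63, 21, 18]
t=7: [146, 153, 114, 108, 174, 176, 188, 188, 137, 139, 182, 181, 141, 148, 109, 104]
t=8: [57, 47, 117, 128, 52, 50, 84, 85, 61, 58, 80, 82, 69, 57, 123, 132]
t=9: [158, 149, 137, 128, 171, 164, 203, 198, 188, 180, 209, 204, 175, 163, 137, 129]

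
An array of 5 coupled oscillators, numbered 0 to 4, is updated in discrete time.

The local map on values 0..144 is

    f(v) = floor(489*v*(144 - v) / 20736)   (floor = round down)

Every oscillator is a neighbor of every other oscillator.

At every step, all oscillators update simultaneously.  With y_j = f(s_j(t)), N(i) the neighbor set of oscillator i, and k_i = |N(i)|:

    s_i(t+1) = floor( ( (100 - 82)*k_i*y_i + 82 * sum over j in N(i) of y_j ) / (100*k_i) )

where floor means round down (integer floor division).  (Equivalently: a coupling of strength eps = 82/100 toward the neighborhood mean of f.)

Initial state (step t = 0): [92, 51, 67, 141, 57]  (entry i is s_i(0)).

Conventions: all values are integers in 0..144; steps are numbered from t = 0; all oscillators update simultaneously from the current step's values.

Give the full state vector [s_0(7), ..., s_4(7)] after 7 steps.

Simulating step by step:
t=0: [92, 51, 67, 141, 57]
t=1: [93, 93, 93, 95, 93]
t=2: [110, 110, 110, 110, 110]
t=3: [88, 88, 88, 88, 88]
t=4: [116, 116, 116, 116, 116]
t=5: [76, 76, 76, 76, 76]
t=6: [121, 121, 121, 121, 121]
t=7: [65, 65, 65, 65, 65]

Answer: [65, 65, 65, 65, 65]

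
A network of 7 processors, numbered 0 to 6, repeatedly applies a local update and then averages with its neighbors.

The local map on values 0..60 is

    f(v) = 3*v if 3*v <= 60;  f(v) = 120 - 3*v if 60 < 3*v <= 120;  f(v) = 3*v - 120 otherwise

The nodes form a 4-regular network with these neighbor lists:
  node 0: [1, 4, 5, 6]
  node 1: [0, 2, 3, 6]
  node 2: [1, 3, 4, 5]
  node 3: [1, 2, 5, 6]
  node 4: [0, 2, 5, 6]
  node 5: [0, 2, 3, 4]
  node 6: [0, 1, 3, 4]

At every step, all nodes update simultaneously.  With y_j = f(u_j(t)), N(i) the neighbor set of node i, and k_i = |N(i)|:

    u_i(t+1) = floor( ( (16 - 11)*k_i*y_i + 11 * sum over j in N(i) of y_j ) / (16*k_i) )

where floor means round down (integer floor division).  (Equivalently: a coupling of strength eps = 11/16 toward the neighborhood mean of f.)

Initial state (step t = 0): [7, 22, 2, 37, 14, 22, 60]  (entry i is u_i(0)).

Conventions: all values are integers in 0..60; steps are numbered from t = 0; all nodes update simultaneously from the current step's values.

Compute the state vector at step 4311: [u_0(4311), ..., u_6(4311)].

Answer: [24, 24, 22, 24, 22, 22, 24]
Key observation: The state at step 18, [30, 29, 31, 30, 31, 31, 29], reappears at step 23: the system is in a cycle of period 5 from step 18 on.  Therefore the state at step 4311 equals the state at step 18 + ((4311 - 18) mod 5) = 21, which is [24, 24, 22, 24, 22, 22, 24].

Derivation:
t=0: [7, 22, 2, 37, 14, 22, 60]
t=1: [42, 33, 29, 32, 37, 30, 40]
t=2: [12, 17, 24, 21, 14, 21, 10]
t=3: [42, 45, 50, 49, 42, 49, 41]
t=4: [10, 16, 22, 21, 13, 20, 10]
t=5: [39, 44, 51, 50, 42, 49, 39]
t=6: [9, 15, 23, 22, 13, 20, 9]
t=7: [37, 41, 49, 48, 40, 48, 36]
t=8: [9, 13, 17, 18, 12, 17, 9]
t=9: [34, 39, 46, 45, 38, 44, 35]
t=10: [11, 12, 11, 12, 12, 13, 11]
t=11: [35, 34, 35, 35, 34, 35, 34]
t=12: [16, 16, 16, 16, 16, 15, 16]
t=13: [47, 48, 47, 47, 47, 47, 48]
t=14: [22, 22, 21, 22, 21, 21, 22]
t=15: [55, 54, 55, 55, 55, 55, 54]
t=16: [43, 43, 44, 43, 44, 45, 43]
t=17: [10, 9, 11, 10, 11, 11, 9]
t=18: [30, 29, 31, 30, 31, 31, 29]
t=19: [30, 30, 28, 30, 28, 28, 30]
t=20: [32, 31, 33, 32, 33, 33, 31]
t=21: [24, 24, 22, 24, 22, 22, 24]
t=22: [50, 49, 51, 50, 51, 51, 49]
t=23: [30, 29, 31, 30, 31, 31, 29]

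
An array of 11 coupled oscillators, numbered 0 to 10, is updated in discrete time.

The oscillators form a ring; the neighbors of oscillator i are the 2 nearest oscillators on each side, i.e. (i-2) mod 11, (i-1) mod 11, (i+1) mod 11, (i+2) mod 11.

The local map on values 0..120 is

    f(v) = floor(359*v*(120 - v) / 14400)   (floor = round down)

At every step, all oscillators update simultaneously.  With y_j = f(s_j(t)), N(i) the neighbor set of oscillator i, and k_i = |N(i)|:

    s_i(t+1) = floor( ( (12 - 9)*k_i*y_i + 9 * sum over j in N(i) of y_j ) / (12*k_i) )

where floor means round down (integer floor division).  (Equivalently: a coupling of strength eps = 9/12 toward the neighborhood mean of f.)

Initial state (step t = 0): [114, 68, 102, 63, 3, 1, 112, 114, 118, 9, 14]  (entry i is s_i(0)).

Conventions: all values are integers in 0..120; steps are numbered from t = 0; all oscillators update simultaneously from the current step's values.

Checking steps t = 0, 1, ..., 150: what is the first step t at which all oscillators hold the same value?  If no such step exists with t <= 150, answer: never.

Simulating step by step:
t=0: [114, 68, 102, 63, 3, 1, 112, 114, 118, 9, 14]  (not all equal)
t=1: [40, 57, 49, 49, 31, 26, 11, 14, 19, 20, 34]  (not all equal)
t=2: [75, 82, 81, 78, 65, 56, 46, 43, 46, 56, 67]  (not all equal)
t=3: [83, 81, 81, 82, 84, 85, 85, 85, 85, 85, 84]  (not all equal)
t=4: [76, 76, 76, 76, 75, 74, 74, 74, 74, 74, 75]  (not all equal)
t=5: [83, 83, 83, 83, 83, 83, 84, 84, 84, 83, 83]  (not all equal)
t=6: [76, 76, 76, 76, 75, 75, 75, 75, 75, 75, 75]  (not all equal)
t=7: [83, 83, 83, 83, 83, 83, 84, 84, 84, 83, 83]  (not all equal)

Answer: never
Key observation: The state at step 5 reappears at step 7 — the system is in a cycle of period 2 from step 5 on.  No step 0..7 is synchronized, and the cycle repeats forever, so no step up to 150 (or ever) has all oscillators equal.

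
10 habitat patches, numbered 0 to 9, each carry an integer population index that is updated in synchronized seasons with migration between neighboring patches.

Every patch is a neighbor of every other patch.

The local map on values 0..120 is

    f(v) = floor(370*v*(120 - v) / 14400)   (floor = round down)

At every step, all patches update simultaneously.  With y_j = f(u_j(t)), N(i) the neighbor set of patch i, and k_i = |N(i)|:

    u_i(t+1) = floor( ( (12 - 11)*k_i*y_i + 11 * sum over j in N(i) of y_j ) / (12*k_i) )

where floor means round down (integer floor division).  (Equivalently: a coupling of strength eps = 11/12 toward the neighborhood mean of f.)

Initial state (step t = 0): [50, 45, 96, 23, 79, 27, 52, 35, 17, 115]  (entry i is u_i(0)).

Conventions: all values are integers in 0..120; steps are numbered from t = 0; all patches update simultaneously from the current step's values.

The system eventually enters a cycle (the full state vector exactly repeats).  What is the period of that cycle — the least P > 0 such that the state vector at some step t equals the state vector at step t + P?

Answer: 2
Key observation: The state at step 2, [91, 91, 91, 91, 91, 91, 91, 91, 91, 91], reappears at step 4 — and no state repeats earlier — so the cycle the system enters has period 2.

Derivation:
t=0: [50, 45, 96, 23, 79, 27, 52, 35, 17, 115]
t=1: [65, 65, 66, 66, 65, 66, 65, 66, 66, 67]
t=2: [91, 91, 91, 91, 91, 91, 91, 91, 91, 91]
t=3: [67, 67, 67, 67, 67, 67, 67, 67, 67, 67]
t=4: [91, 91, 91, 91, 91, 91, 91, 91, 91, 91]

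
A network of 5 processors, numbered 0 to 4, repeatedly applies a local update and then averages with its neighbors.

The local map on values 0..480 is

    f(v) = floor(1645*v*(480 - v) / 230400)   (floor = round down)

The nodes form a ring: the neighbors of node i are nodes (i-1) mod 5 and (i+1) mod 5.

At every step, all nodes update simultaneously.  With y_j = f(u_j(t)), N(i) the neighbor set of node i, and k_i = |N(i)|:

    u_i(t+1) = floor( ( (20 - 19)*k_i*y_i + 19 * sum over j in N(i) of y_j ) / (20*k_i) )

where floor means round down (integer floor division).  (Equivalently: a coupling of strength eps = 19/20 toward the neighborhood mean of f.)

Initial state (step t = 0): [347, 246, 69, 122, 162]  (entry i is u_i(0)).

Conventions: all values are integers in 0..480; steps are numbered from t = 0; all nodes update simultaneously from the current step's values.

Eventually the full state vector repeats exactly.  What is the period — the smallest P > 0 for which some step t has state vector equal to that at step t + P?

Simulating step by step:
t=0: [347, 246, 69, 122, 162]
t=1: [385, 272, 352, 285, 322]
t=2: [376, 296, 395, 344, 330]
t=3: [365, 265, 354, 297, 308]
t=4: [387, 313, 393, 350, 345]
t=5: [347, 256, 343, 289, 292]
t=6: [396, 335, 398, 364, 362]
t=7: [320, 240, 318, 270, 270]
t=8: [405, 368, 405, 386, 385]
t=9: [274, 219, 273, 239, 238]
t=10: [409, 402, 409, 407, 406]
t=11: [217, 207, 216, 210, 209]
t=12: [403, 406, 403, 405, 405]
t=13: [215, 220, 215, 218, 218]
t=14: [407, 406, 407, 406, 406]
t=15: [213, 212, 213, 213, 213]
t=16: [405, 405, 405, 406, 406]
t=17: [215, 216, 215, 214, 214]
t=18: [406, 406, 406, 406, 406]
t=19: [214, 214, 214, 214, 214]
t=20: [406, 406, 406, 406, 406]

Answer: 2
Key observation: The state at step 18, [406, 406, 406, 406, 406], reappears at step 20 — and no state repeats earlier — so the cycle the system enters has period 2.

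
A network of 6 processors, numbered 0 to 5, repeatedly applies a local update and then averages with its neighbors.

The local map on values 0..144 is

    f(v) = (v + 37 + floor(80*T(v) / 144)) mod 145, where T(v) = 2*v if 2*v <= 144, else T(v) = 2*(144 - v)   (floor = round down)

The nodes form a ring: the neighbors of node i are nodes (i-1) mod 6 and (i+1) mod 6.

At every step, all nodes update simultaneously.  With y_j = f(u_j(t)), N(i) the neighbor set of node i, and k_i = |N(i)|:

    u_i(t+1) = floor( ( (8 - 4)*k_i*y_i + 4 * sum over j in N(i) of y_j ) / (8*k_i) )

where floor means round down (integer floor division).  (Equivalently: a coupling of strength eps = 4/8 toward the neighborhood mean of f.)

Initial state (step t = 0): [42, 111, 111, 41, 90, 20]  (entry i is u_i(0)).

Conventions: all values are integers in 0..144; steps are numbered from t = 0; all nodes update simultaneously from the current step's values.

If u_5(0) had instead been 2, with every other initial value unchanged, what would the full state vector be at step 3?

Answer: [96, 90, 90, 96, 96, 96]
Key observation: This trace re-runs the system from the modified initial state.

Derivation:
t=0: [42, 111, 111, 41, 90, 2]
t=1: [82, 60, 60, 81, 62, 62]
t=2: [31, 24, 24, 31, 27, 27]
t=3: [96, 90, 90, 96, 96, 96]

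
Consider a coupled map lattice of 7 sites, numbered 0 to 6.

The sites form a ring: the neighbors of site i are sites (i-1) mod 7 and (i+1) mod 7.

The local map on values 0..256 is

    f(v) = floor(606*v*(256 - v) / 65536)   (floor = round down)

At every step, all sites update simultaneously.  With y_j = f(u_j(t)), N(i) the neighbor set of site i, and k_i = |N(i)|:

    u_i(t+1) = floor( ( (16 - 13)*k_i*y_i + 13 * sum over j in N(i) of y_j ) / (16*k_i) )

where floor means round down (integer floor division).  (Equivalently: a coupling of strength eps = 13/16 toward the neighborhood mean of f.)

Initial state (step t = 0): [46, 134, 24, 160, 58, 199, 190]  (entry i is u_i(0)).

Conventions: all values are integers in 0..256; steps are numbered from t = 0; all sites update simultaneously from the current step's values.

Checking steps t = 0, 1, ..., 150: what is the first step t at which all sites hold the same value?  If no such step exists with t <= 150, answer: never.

Answer: 4
Key observation: Synchronization is absorbing here: once all sites are equal they stay equal, and step 4 is the first all-equal step.

Derivation:
t=0: [46, 134, 24, 160, 58, 199, 190]  (not all equal)
t=1: [124, 85, 128, 90, 119, 109, 99]  (not all equal)
t=2: [140, 147, 138, 148, 144, 146, 148]  (not all equal)
t=3: [147, 149, 147, 149, 147, 148, 148]  (not all equal)
t=4: [147, 147, 147, 147, 147, 147, 147]  (all equal)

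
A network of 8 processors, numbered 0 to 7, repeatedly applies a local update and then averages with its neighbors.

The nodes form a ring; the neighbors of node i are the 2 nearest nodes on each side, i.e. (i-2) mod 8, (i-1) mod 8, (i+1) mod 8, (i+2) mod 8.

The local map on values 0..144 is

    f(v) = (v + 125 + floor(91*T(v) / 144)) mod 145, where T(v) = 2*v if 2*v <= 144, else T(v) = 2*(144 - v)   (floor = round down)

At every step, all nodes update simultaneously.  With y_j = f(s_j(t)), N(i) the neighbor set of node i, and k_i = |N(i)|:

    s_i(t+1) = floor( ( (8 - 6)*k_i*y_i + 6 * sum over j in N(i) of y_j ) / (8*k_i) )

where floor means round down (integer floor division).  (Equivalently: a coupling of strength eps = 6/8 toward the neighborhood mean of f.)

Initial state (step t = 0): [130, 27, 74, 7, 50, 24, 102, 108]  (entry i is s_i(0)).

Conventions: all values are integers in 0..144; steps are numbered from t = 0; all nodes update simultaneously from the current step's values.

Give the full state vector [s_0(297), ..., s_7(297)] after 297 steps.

Answer: [128, 128, 128, 128, 128, 128, 128, 128]
Key observation: The state at step 4, [128, 128, 128, 128, 128, 128, 128, 128], reappears at step 5: the system is in a cycle of period 1 from step 4 on.  Therefore the state at step 297 equals the state at step 4 + ((297 - 4) mod 1) = 4, which is [128, 128, 128, 128, 128, 128, 128, 128].

Derivation:
t=0: [130, 27, 74, 7, 50, 24, 102, 108]
t=1: [116, 111, 110, 93, 107, 102, 106, 96]
t=2: [132, 133, 132, 134, 134, 135, 133, 133]
t=3: [126, 126, 126, 126, 126, 126, 126, 126]
t=4: [128, 128, 128, 128, 128, 128, 128, 128]
t=5: [128, 128, 128, 128, 128, 128, 128, 128]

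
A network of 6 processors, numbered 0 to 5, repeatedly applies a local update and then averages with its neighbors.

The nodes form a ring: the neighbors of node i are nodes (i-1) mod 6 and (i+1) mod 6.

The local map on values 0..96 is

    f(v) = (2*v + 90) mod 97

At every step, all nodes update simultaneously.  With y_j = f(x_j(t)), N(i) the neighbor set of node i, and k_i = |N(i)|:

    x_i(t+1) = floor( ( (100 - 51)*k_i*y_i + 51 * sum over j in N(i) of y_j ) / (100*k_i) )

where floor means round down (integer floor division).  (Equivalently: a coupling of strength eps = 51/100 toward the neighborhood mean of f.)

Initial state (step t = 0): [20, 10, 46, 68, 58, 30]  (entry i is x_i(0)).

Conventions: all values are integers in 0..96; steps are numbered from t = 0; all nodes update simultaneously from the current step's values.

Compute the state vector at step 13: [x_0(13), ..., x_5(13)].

Simulating step by step:
t=0: [20, 10, 46, 68, 58, 30]
t=1: [33, 36, 53, 40, 27, 37]
t=2: [62, 47, 36, 48, 58, 59]
t=3: [35, 64, 76, 63, 32, 15]
t=4: [42, 40, 35, 37, 39, 41]
t=5: [75, 71, 66, 67, 71, 74]
t=6: [43, 37, 31, 31, 37, 42]
t=7: [75, 67, 58, 58, 66, 74]
t=8: [41, 29, 16, 16, 28, 40]
t=9: [68, 50, 31, 31, 49, 67]
t=10: [47, 67, 64, 64, 66, 46]
t=11: [71, 43, 25, 25, 41, 70]
t=12: [47, 59, 52, 51, 56, 46]
t=13: [67, 29, 27, 48, 49, 65]

Answer: [67, 29, 27, 48, 49, 65]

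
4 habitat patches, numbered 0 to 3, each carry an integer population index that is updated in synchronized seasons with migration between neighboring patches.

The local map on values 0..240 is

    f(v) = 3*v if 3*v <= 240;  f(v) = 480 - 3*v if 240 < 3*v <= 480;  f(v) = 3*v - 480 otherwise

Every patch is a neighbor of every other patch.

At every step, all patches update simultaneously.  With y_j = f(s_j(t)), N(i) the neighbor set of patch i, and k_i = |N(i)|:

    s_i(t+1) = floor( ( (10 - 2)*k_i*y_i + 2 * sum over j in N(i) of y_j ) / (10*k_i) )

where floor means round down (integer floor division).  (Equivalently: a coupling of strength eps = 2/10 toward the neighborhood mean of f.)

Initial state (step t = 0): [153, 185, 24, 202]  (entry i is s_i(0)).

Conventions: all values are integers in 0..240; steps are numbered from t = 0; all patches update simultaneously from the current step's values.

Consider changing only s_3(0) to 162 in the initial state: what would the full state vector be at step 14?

Answer: [61, 86, 79, 204]
Key observation: This trace re-runs the system from the modified initial state.

Derivation:
t=0: [153, 185, 24, 162]
t=1: [27, 66, 64, 16]
t=2: [94, 179, 175, 69]
t=3: [179, 75, 66, 185]
t=4: [78, 202, 182, 92]
t=5: [213, 134, 90, 191]
t=6: [152, 93, 190, 104]
t=7: [49, 179, 98, 155]
t=8: [134, 68, 163, 38]
t=9: [84, 176, 33, 110]
t=10: [202, 70, 107, 145]
t=11: [128, 190, 152, 69]
t=12: [98, 93, 45, 179]
t=13: [175, 186, 137, 80]
t=14: [61, 86, 79, 204]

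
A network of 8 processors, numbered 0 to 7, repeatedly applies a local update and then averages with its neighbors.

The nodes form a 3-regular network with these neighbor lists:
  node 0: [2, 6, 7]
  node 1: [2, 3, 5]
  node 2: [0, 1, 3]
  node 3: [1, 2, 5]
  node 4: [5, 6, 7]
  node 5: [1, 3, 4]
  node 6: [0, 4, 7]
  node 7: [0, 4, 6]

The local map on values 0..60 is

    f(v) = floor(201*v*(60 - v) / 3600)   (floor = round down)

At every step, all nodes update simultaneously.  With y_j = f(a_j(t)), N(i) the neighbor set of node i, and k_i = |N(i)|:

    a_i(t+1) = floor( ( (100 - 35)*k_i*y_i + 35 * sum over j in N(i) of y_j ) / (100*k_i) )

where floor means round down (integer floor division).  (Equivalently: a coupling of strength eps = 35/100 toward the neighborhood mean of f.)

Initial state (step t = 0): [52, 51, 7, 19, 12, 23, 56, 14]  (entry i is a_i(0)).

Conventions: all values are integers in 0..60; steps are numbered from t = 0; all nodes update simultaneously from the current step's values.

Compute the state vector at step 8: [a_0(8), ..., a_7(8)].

Answer: [49, 49, 49, 49, 49, 49, 49, 49]

Derivation:
t=0: [52, 51, 7, 19, 12, 23, 56, 14]
t=1: [22, 29, 23, 38, 31, 42, 18, 30]
t=2: [46, 48, 47, 46, 48, 44, 44, 48]
t=3: [35, 33, 34, 35, 33, 36, 36, 33]
t=4: [48, 48, 48, 48, 48, 48, 48, 48]
t=5: [32, 32, 32, 32, 32, 32, 32, 32]
t=6: [50, 50, 50, 50, 50, 50, 50, 50]
t=7: [27, 27, 27, 27, 27, 27, 27, 27]
t=8: [49, 49, 49, 49, 49, 49, 49, 49]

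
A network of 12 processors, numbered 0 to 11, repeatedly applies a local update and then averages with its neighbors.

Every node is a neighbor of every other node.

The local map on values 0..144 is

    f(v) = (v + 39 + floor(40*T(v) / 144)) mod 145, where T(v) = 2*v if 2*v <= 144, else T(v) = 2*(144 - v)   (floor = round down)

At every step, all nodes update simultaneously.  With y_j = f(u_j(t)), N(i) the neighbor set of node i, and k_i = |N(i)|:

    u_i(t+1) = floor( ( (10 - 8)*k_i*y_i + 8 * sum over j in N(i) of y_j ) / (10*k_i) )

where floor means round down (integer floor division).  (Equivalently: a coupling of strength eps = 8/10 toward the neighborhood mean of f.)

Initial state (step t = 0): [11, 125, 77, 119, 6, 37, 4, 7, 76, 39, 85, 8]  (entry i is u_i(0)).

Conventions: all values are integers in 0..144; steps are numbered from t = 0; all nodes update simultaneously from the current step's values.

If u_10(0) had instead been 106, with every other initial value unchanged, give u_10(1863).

Answer: u_10(1863) = 28
Key observation: The state at step 30, [10, 10, 10, 10, 10, 10, 10, 10, 10, 10, 10, 10], reappears at step 35: the system is in a cycle of period 5 from step 30 on.  Therefore the state at step 1863 equals the state at step 30 + ((1863 - 30) mod 5) = 33, which is [28, 28, 28, 28, 28, 28, 28, 28, 28, 28, 28, 28].

Derivation:
t=0: [11, 125, 77, 119, 6, 37, 4, 7, 76, 39, 106, 8]
t=1: [46, 42, 39, 42, 45, 51, 44, 45, 39, 51, 41, 45]
t=2: [107, 106, 106, 106, 107, 108, 107, 107, 106, 108, 106, 107]
t=3: [21, 21, 21, 21, 21, 21, 21, 21, 21, 21, 21, 21]
t=4: [71, 71, 71, 71, 71, 71, 71, 71, 71, 71, 71, 71]
t=5: [4, 4, 4, 4, 4, 4, 4, 4, 4, 4, 4, 4]
t=6: [45, 45, 45, 45, 45, 45, 45, 45, 45, 45, 45, 45]
t=7: [109, 109, 109, 109, 109, 109, 109, 109, 109, 109, 109, 109]
t=8: [22, 22, 22, 22, 22, 22, 22, 22, 22, 22, 22, 22]
t=9: [73, 73, 73, 73, 73, 73, 73, 73, 73, 73, 73, 73]
t=10: [6, 6, 6, 6, 6, 6, 6, 6, 6, 6, 6, 6]
t=11: [48, 48, 48, 48, 48, 48, 48, 48, 48, 48, 48, 48]
t=12: [113, 113, 113, 113, 113, 113, 113, 113, 113, 113, 113, 113]
t=13: [24, 24, 24, 24, 24, 24, 24, 24, 24, 24, 24, 24]
t=14: [76, 76, 76, 76, 76, 76, 76, 76, 76, 76, 76, 76]
t=15: [7, 7, 7, 7, 7, 7, 7, 7, 7, 7, 7, 7]
t=16: [49, 49, 49, 49, 49, 49, 49, 49, 49, 49, 49, 49]
t=17: [115, 115, 115, 115, 115, 115, 115, 115, 115, 115, 115, 115]
t=18: [25, 25, 25, 25, 25, 25, 25, 25, 25, 25, 25, 25]
t=19: [77, 77, 77, 77, 77, 77, 77, 77, 77, 77, 77, 77]
t=20: [8, 8, 8, 8, 8, 8, 8, 8, 8, 8, 8, 8]
t=21: [51, 51, 51, 51, 51, 51, 51, 51, 51, 51, 51, 51]
t=22: [118, 118, 118, 118, 118, 118, 118, 118, 118, 118, 118, 118]
t=23: [26, 26, 26, 26, 26, 26, 26, 26, 26, 26, 26, 26]
t=24: [79, 79, 79, 79, 79, 79, 79, 79, 79, 79, 79, 79]
t=25: [9, 9, 9, 9, 9, 9, 9, 9, 9, 9, 9, 9]
t=26: [53, 53, 53, 53, 53, 53, 53, 53, 53, 53, 53, 53]
t=27: [121, 121, 121, 121, 121, 121, 121, 121, 121, 121, 121, 121]
t=28: [27, 27, 27, 27, 27, 27, 27, 27, 27, 27, 27, 27]
t=29: [81, 81, 81, 81, 81, 81, 81, 81, 81, 81, 81, 81]
t=30: [10, 10, 10, 10, 10, 10, 10, 10, 10, 10, 10, 10]
t=31: [54, 54, 54, 54, 54, 54, 54, 54, 54, 54, 54, 54]
t=32: [123, 123, 123, 123, 123, 123, 123, 123, 123, 123, 123, 123]
t=33: [28, 28, 28, 28, 28, 28, 28, 28, 28, 28, 28, 28]
t=34: [82, 82, 82, 82, 82, 82, 82, 82, 82, 82, 82, 82]
t=35: [10, 10, 10, 10, 10, 10, 10, 10, 10, 10, 10, 10]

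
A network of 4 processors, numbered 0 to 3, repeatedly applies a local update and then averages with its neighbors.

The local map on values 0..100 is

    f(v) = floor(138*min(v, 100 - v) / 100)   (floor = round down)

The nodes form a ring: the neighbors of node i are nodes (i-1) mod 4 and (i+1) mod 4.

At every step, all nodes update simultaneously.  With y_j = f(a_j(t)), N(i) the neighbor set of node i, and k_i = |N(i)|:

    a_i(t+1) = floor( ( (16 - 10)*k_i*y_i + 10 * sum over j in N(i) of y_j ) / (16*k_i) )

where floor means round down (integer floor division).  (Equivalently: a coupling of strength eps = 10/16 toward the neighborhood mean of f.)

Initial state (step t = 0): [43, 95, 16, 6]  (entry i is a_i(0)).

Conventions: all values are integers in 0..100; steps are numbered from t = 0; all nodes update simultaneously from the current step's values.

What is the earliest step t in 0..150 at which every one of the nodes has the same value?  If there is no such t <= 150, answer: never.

Answer: 13
Key observation: Synchronization is absorbing here: once all nodes are equal they stay equal, and step 13 is the first all-equal step.

Derivation:
t=0: [43, 95, 16, 6]  (not all equal)
t=1: [26, 27, 12, 28]  (not all equal)
t=2: [36, 29, 29, 30]  (not all equal)
t=3: [43, 42, 40, 43]  (not all equal)
t=4: [58, 57, 56, 57]  (not all equal)
t=5: [58, 58, 59, 58]  (not all equal)
t=6: [57, 56, 56, 56]  (not all equal)
t=7: [59, 59, 60, 59]  (not all equal)
t=8: [56, 55, 55, 55]  (not all equal)
t=9: [61, 61, 62, 61]  (not all equal)
t=10: [53, 52, 52, 52]  (not all equal)
t=11: [65, 65, 66, 65]  (not all equal)
t=12: [48, 47, 47, 47]  (not all equal)
t=13: [64, 64, 64, 64]  (all equal)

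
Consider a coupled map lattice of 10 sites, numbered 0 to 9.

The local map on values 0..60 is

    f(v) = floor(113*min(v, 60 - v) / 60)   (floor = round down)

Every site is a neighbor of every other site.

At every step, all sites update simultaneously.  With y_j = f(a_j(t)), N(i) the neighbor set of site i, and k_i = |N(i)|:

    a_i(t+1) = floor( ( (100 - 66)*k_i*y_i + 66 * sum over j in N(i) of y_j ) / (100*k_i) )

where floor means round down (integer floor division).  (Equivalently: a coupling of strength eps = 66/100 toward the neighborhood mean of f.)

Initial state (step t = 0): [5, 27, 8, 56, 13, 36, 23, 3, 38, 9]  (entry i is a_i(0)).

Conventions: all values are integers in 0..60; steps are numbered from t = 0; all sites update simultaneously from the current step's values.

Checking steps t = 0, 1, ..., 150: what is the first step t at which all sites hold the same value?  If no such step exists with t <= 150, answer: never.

Simulating step by step:
t=0: [5, 27, 8, 56, 13, 36, 23, 3, 38, 9]  (not all equal)
t=1: [21, 32, 22, 20, 25, 30, 30, 20, 29, 22]  (not all equal)
t=2: [44, 47, 44, 43, 46, 48, 48, 43, 48, 44]  (not all equal)
t=3: [27, 26, 27, 28, 26, 25, 25, 28, 25, 27]  (not all equal)
t=4: [49, 48, 49, 49, 48, 48, 48, 49, 48, 49]  (not all equal)
t=5: [20, 21, 20, 20, 21, 21, 21, 20, 21, 20]  (not all equal)
t=6: [37, 38, 37, 37, 38, 38, 38, 37, 38, 37]  (not all equal)
t=7: [42, 41, 42, 42, 41, 41, 41, 42, 41, 42]  (not all equal)
t=8: [33, 34, 33, 33, 34, 34, 34, 33, 34, 33]  (not all equal)
t=9: [49, 48, 49, 49, 48, 48, 48, 49, 48, 49]  (not all equal)

Answer: never
Key observation: The state at step 4 reappears at step 9 — the system is in a cycle of period 5 from step 4 on.  No step 0..9 is synchronized, and the cycle repeats forever, so no step up to 150 (or ever) has all sites equal.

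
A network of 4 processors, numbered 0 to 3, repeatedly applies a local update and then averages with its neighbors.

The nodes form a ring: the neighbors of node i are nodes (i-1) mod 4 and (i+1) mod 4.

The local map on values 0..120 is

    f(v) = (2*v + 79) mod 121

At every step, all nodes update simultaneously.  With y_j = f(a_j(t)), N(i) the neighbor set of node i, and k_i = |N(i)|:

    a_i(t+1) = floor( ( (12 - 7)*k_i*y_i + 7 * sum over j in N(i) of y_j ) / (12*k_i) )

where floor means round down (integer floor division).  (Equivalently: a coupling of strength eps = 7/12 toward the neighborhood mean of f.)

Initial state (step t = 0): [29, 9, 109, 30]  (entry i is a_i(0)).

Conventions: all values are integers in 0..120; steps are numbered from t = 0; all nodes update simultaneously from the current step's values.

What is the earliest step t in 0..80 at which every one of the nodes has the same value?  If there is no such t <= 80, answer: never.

Answer: 30
Key observation: Synchronization is absorbing here: once all nodes are equal they stay equal, and step 30 is the first all-equal step.

Derivation:
t=0: [29, 9, 109, 30]  (not all equal)
t=1: [40, 61, 56, 28]  (not all equal)
t=2: [43, 64, 56, 37]  (not all equal)
t=3: [52, 69, 63, 46]  (not all equal)
t=4: [68, 82, 77, 63]  (not all equal)
t=5: [63, 60, 71, 95]  (not all equal)
t=6: [65, 86, 72, 64]  (not all equal)
t=7: [64, 59, 70, 91]  (not all equal)
t=8: [63, 85, 68, 61]  (not all equal)
t=9: [60, 54, 64, 85]  (not all equal)
t=10: [53, 75, 57, 50]  (not all equal)
t=11: [75, 84, 78, 63]  (not all equal)
t=12: [70, 66, 73, 99]  (not all equal)
t=13: [77, 96, 79, 73]  (not all equal)
t=14: [85, 78, 87, 109]  (not all equal)
t=15: [52, 52, 53, 28]  (not all equal)
t=16: [48, 62, 48, 42]  (not all equal)
t=17: [58, 65, 58, 49]  (not all equal)
t=18: [72, 79, 72, 66]  (not all equal)
t=19: [102, 107, 102, 97]  (not all equal)
t=20: [41, 45, 41, 36]  (not all equal)
t=21: [39, 43, 39, 35]  (not all equal)
t=22: [36, 39, 36, 32]  (not all equal)
t=23: [29, 32, 29, 26]  (not all equal)
t=24: [16, 18, 16, 13]  (not all equal)
t=25: [110, 112, 110, 108]  (not all equal)
t=26: [57, 58, 57, 55]  (not all equal)
t=27: [71, 72, 71, 70]  (not all equal)
t=28: [100, 100, 100, 99]  (not all equal)
t=29: [36, 37, 36, 36]  (not all equal)
t=30: [30, 30, 30, 30]  (all equal)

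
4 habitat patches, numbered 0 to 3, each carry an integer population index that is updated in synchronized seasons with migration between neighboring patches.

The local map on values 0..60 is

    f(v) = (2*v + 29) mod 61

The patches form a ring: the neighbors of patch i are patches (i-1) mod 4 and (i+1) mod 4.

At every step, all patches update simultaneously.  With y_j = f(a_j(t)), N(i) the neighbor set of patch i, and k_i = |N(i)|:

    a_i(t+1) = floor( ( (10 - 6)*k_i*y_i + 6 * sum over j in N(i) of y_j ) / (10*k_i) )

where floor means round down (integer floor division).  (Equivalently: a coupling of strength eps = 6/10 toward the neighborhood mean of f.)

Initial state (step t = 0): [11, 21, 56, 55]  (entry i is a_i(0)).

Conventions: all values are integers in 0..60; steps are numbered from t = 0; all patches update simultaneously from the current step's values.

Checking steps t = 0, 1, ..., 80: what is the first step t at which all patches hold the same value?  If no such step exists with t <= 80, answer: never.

Answer: 31
Key observation: Synchronization is absorbing here: once all patches are equal they stay equal, and step 31 is the first all-equal step.

Derivation:
t=0: [11, 21, 56, 55]  (not all equal)
t=1: [28, 25, 15, 27]  (not all equal)
t=2: [21, 32, 35, 33]  (not all equal)
t=3: [23, 27, 35, 28]  (not all equal)
t=4: [19, 24, 29, 25]  (not all equal)
t=5: [12, 16, 20, 16]  (not all equal)
t=6: [21, 18, 3, 18]  (not all equal)
t=7: [6, 15, 16, 15]  (not all equal)
t=8: [51, 35, 35, 35]  (not all equal)
t=9: [26, 29, 38, 29]  (not all equal)
t=10: [23, 29, 33, 29]  (not all equal)
t=11: [21, 24, 29, 24]  (not all equal)
t=12: [13, 17, 20, 17]  (not all equal)
t=13: [23, 19, 4, 19]  (not all equal)
t=14: [9, 17, 18, 17]  (not all equal)
t=15: [20, 16, 2, 16]  (not all equal)
t=16: [3, 12, 13, 12]  (not all equal)
t=17: [45, 48, 53, 48]  (not all equal)
t=18: [25, 22, 7, 22]  (not all equal)
t=19: [14, 23, 24, 23]  (not all equal)
t=20: [31, 27, 14, 27]  (not all equal)
t=21: [25, 34, 36, 34]  (not all equal)
t=22: [28, 31, 37, 31]  (not all equal)
t=23: [27, 31, 34, 31]  (not all equal)
t=24: [26, 29, 32, 29]  (not all equal)
t=25: [23, 26, 28, 26]  (not all equal)
t=26: [17, 19, 21, 19]  (not all equal)
t=27: [4, 6, 7, 6]  (not all equal)
t=28: [39, 40, 41, 40]  (not all equal)
t=29: [47, 48, 48, 48]  (not all equal)
t=30: [2, 2, 3, 2]  (not all equal)
t=31: [33, 33, 33, 33]  (all equal)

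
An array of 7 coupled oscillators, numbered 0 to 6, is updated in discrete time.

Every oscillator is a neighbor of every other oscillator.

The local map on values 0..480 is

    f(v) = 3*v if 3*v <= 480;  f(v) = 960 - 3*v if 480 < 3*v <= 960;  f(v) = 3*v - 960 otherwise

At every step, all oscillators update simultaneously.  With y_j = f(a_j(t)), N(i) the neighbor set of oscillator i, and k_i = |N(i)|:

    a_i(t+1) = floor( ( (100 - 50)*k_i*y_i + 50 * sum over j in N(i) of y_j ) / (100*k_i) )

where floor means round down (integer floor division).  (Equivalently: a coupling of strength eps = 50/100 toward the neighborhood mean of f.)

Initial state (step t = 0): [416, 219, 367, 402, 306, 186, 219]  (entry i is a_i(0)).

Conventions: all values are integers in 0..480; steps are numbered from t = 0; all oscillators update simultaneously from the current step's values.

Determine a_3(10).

Answer: a_3(10) = 89

Derivation:
t=0: [416, 219, 367, 402, 306, 186, 219]
t=1: [263, 270, 202, 246, 161, 311, 270]
t=2: [200, 191, 276, 221, 328, 140, 191]
t=3: [317, 328, 222, 291, 177, 342, 328]
t=4: [81, 87, 200, 114, 256, 105, 87]
t=5: [265, 273, 314, 307, 244, 295, 273]
t=6: [136, 126, 74, 83, 162, 98, 126]
t=7: [370, 357, 292, 304, 397, 322, 357]
t=8: [124, 108, 96, 81, 158, 64, 108]
t=9: [339, 319, 304, 286, 382, 264, 319]
t=10: [71, 48, 67, 89, 124, 117, 48]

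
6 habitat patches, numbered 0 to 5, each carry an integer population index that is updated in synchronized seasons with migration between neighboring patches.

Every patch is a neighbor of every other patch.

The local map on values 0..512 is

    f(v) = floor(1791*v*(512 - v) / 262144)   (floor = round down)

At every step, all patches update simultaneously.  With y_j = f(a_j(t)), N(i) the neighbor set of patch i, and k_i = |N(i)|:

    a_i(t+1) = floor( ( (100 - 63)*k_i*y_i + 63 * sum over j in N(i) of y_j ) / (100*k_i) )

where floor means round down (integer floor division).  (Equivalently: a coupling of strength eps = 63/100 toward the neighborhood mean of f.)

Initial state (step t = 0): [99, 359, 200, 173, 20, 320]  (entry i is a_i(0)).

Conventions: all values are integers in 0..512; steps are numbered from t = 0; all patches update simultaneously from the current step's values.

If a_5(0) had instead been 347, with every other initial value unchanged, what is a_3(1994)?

Simulating step by step:
t=0: [99, 359, 200, 173, 20, 347]
t=1: [312, 335, 348, 341, 260, 339]
t=2: [414, 409, 405, 407, 419, 408]
t=3: [282, 284, 287, 285, 279, 285]
t=4: [442, 442, 442, 442, 442, 442]
t=5: [211, 211, 211, 211, 211, 211]
t=6: [433, 433, 433, 433, 433, 433]
t=7: [233, 233, 233, 233, 233, 233]
t=8: [444, 444, 444, 444, 444, 444]
t=9: [206, 206, 206, 206, 206, 206]
t=10: [430, 430, 430, 430, 430, 430]
t=11: [240, 240, 240, 240, 240, 240]
t=12: [446, 446, 446, 446, 446, 446]
t=13: [201, 201, 201, 201, 201, 201]
t=14: [427, 427, 427, 427, 427, 427]
t=15: [247, 247, 247, 247, 247, 247]
t=16: [447, 447, 447, 447, 447, 447]
t=17: [198, 198, 198, 198, 198, 198]
t=18: [424, 424, 424, 424, 424, 424]
t=19: [254, 254, 254, 254, 254, 254]
t=20: [447, 447, 447, 447, 447, 447]

Answer: a_3(1994) = 424
Key observation: The state at step 16, [447, 447, 447, 447, 447, 447], reappears at step 20: the system is in a cycle of period 4 from step 16 on.  Therefore the state at step 1994 equals the state at step 16 + ((1994 - 16) mod 4) = 18, which is [424, 424, 424, 424, 424, 424].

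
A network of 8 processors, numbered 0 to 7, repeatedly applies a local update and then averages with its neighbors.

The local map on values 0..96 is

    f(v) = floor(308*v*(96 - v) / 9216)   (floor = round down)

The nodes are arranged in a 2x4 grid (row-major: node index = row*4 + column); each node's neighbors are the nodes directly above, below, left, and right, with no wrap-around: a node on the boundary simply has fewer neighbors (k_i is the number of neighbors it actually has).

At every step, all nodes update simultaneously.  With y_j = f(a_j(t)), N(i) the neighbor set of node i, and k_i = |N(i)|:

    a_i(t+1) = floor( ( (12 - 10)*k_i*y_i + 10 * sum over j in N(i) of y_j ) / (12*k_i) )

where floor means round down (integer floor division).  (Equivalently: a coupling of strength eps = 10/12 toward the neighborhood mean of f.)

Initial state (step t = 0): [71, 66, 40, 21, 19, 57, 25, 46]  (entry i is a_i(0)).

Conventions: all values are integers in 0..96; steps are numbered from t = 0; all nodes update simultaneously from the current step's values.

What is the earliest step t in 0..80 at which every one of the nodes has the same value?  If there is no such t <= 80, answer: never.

Answer: 20
Key observation: Synchronization is absorbing here: once all nodes are equal they stay equal, and step 20 is the first all-equal step.

Derivation:
t=0: [71, 66, 40, 21, 19, 57, 25, 46]  (not all equal)
t=1: [57, 68, 61, 71, 63, 60, 72, 58]  (not all equal)
t=2: [67, 70, 61, 69, 72, 64, 69, 60]  (not all equal)
t=3: [59, 66, 62, 69, 64, 61, 68, 63]  (not all equal)
t=4: [67, 70, 64, 68, 70, 66, 68, 63]  (not all equal)
t=5: [60, 65, 63, 67, 64, 61, 66, 64]  (not all equal)
t=6: [68, 70, 66, 67, 70, 67, 68, 65]  (not all equal)
t=7: [60, 63, 62, 66, 62, 61, 65, 64]  (not all equal)
t=8: [69, 70, 67, 68, 71, 69, 69, 66]  (not all equal)
t=9: [59, 62, 62, 64, 61, 60, 63, 63]  (not all equal)
t=10: [70, 71, 69, 69, 71, 70, 70, 68]  (not all equal)
t=11: [59, 60, 60, 62, 59, 59, 61, 61]  (not all equal)
t=12: [72, 72, 71, 71, 72, 71, 71, 70]  (not all equal)
t=13: [57, 58, 58, 59, 57, 57, 59, 59]  (not all equal)
t=14: [73, 73, 72, 72, 74, 73, 72, 72]  (not all equal)
t=15: [55, 56, 56, 57, 55, 55, 56, 57]  (not all equal)
t=16: [74, 74, 74, 74, 75, 74, 74, 74]  (not all equal)
t=17: [53, 54, 54, 54, 53, 53, 54, 54]  (not all equal)
t=18: [75, 75, 75, 75, 76, 75, 75, 75]  (not all equal)
t=19: [51, 52, 52, 52, 51, 51, 52, 52]  (not all equal)
t=20: [76, 76, 76, 76, 76, 76, 76, 76]  (all equal)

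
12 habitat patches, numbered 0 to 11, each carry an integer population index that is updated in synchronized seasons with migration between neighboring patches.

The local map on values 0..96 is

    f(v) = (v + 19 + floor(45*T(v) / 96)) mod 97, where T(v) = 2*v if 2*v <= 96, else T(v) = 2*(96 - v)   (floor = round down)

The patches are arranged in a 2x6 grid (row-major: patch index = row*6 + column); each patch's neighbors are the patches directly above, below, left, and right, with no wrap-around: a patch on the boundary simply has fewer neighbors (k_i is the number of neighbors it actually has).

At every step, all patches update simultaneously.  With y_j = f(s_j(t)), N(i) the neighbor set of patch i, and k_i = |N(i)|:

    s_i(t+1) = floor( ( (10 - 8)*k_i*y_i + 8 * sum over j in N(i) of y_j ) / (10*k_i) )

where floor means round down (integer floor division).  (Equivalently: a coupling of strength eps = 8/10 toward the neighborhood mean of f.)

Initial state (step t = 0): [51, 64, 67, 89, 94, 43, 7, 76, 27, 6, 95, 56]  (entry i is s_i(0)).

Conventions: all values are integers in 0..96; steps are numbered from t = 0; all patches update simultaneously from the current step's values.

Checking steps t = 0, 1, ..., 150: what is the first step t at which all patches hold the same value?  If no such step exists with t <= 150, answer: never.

Answer: never
Key observation: The state at step 20 reappears at step 22 — the system is in a cycle of period 2 from step 20 on.  No step 0..22 is synchronized, and the cycle repeats forever, so no step up to 150 (or ever) has all patches equal.

Derivation:
t=0: [51, 64, 67, 89, 94, 43, 7, 76, 27, 6, 95, 56]  (not all equal)
t=1: [22, 15, 30, 20, 13, 13, 18, 34, 30, 34, 19, 11]  (not all equal)
t=2: [52, 68, 63, 66, 50, 42, 68, 64, 80, 67, 55, 47]  (not all equal)
t=3: [15, 15, 16, 15, 12, 11, 15, 16, 15, 16, 14, 9]  (not all equal)
t=4: [48, 49, 48, 47, 44, 39, 48, 48, 49, 47, 43, 41]  (not all equal)
t=5: [15, 15, 14, 11, 31, 22, 15, 15, 14, 11, 6, 39]  (not all equal)
t=6: [48, 47, 44, 52, 50, 81, 48, 47, 44, 38, 62, 55]  (not all equal)
t=7: [14, 11, 10, 33, 15, 15, 14, 11, 31, 28, 35, 15]  (not all equal)
t=8: [43, 41, 61, 58, 67, 48, 43, 52, 56, 80, 62, 63]  (not all equal)
t=9: [3, 9, 11, 15, 15, 15, 9, 8, 15, 15, 15, 15]  (not all equal)
t=10: [33, 33, 43, 45, 48, 48, 30, 38, 42, 48, 48, 48]  (not all equal)
t=11: [80, 64, 26, 11, 13, 15, 85, 61, 30, 10, 15, 15]  (not all equal)
t=12: [16, 30, 49, 48, 45, 46, 16, 32, 47, 51, 44, 48]  (not all equal)
t=13: [60, 54, 31, 13, 10, 11, 62, 53, 32, 12, 11, 10]  (not all equal)
t=14: [15, 32, 53, 51, 40, 38, 15, 32, 52, 52, 39, 39]  (not all equal)
t=15: [61, 54, 32, 36, 72, 94, 61, 54, 32, 36, 73, 93]  (not all equal)
t=16: [15, 32, 65, 66, 35, 16, 15, 32, 65, 66, 35, 16]  (not all equal)
t=17: [61, 54, 33, 34, 57, 64, 61, 54, 33, 34, 57, 64]  (not all equal)
t=18: [15, 32, 64, 65, 33, 15, 15, 32, 64, 65, 33, 15]  (not all equal)
t=19: [61, 54, 33, 33, 55, 61, 61, 54, 33, 33, 55, 61]  (not all equal)
t=20: [15, 32, 64, 64, 32, 15, 15, 32, 64, 64, 32, 15]  (not all equal)
t=21: [61, 54, 33, 33, 54, 61, 61, 54, 33, 33, 54, 61]  (not all equal)
t=22: [15, 32, 64, 64, 32, 15, 15, 32, 64, 64, 32, 15]  (not all equal)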